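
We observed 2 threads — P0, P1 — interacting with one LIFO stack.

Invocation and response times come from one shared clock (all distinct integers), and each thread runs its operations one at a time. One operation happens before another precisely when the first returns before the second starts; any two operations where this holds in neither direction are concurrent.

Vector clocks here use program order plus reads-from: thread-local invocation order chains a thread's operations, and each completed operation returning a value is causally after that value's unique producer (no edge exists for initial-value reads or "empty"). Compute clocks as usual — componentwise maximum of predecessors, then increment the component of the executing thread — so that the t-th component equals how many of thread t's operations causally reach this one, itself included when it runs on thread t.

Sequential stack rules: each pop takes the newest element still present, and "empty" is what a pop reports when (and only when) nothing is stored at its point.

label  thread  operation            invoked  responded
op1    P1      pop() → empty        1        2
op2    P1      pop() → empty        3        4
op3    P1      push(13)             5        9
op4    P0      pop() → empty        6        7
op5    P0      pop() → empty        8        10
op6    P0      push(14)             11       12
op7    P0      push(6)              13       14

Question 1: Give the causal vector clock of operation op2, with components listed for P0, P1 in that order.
root op op1, invoked 1: fresh clock plus P1's own tick → (0, 1)
root op op4, invoked 6: fresh clock plus P0's own tick → (1, 0)
invoked at 3, op2 merges VC(op1)=(0, 1) and bumps P1's slot → (0, 2)
invoked at 8, op5 merges VC(op4)=(1, 0) and bumps P0's slot → (2, 0)
invoked at 5, op3 merges VC(op2)=(0, 2) and bumps P1's slot → (0, 3)
invoked at 11, op6 merges VC(op5)=(2, 0) and bumps P0's slot → (3, 0)
invoked at 13, op7 merges VC(op6)=(3, 0) and bumps P0's slot → (4, 0)
target: VC(op2) = (0, 2)

(0, 2)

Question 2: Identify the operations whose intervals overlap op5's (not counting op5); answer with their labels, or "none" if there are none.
concurrent with op5 ([8,10]): every op whose interval crosses 8..10
op1 [1,2]: before
op2 [3,4]: before
op3 [5,9]: concurrent
op4 [6,7]: before
op6 [11,12]: after
op7 [13,14]: after

op3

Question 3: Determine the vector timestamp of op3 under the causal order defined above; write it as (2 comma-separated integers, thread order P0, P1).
op1, invoked 1, has no incoming edges; only P1's bump applies → (0, 1)
op4, invoked 6, has no incoming edges; only P0's bump applies → (1, 0)
op2, invoked 3, takes VC(op1)=(0, 1) under max, adds 1 for P1 → (0, 2)
op5, invoked 8, takes VC(op4)=(1, 0) under max, adds 1 for P0 → (2, 0)
op3, invoked 5, takes VC(op2)=(0, 2) under max, adds 1 for P1 → (0, 3)
op6, invoked 11, takes VC(op5)=(2, 0) under max, adds 1 for P0 → (3, 0)
op7, invoked 13, takes VC(op6)=(3, 0) under max, adds 1 for P0 → (4, 0)
target: VC(op3) = (0, 3)

(0, 3)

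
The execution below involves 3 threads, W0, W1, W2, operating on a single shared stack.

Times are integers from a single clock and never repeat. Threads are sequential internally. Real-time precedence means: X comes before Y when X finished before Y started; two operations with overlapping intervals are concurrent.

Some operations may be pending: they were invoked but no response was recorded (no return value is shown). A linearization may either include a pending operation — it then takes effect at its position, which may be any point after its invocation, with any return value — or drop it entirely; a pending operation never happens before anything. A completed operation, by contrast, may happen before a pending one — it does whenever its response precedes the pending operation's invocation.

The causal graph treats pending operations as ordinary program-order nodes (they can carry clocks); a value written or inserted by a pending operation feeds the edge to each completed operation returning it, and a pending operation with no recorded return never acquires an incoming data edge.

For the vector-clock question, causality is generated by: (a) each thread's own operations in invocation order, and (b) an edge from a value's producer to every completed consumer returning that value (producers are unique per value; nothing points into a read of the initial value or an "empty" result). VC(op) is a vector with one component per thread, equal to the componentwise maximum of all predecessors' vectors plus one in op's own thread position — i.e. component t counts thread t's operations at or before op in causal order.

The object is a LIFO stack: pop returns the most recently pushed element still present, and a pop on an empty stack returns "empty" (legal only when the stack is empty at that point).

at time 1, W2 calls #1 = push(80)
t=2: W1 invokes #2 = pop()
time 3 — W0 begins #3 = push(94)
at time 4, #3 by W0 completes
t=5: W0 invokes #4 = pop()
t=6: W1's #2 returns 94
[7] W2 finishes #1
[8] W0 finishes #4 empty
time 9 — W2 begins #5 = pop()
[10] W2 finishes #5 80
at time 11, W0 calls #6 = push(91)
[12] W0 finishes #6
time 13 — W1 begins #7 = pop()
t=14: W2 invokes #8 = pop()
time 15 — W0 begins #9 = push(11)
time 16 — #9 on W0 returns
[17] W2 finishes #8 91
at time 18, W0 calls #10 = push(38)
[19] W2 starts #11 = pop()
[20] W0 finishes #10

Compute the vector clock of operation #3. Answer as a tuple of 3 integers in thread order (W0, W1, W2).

invoked at 1, #1 has no predecessors; its own W2 bump gives (0, 0, 1)
invoked at 3, #3 has no predecessors; its own W0 bump gives (1, 0, 0)
#5, invoked 9, takes VC(#1)=(0, 0, 1) under max, adds 1 for W2 → (0, 0, 2)
#2, invoked 2, takes VC(#3)=(1, 0, 0) under max, adds 1 for W1 → (1, 1, 0)
#4, invoked 5, takes VC(#3)=(1, 0, 0) under max, adds 1 for W0 → (2, 0, 0)
#7, invoked 13, takes VC(#2)=(1, 1, 0) under max, adds 1 for W1 → (1, 2, 0)
#6, invoked 11, takes VC(#4)=(2, 0, 0) under max, adds 1 for W0 → (3, 0, 0)
#9, invoked 15, takes VC(#6)=(3, 0, 0) under max, adds 1 for W0 → (4, 0, 0)
#10, invoked 18, takes VC(#9)=(4, 0, 0) under max, adds 1 for W0 → (5, 0, 0)
#8, invoked 14, takes VC(#5)=(0, 0, 2), VC(#6)=(3, 0, 0) under max, adds 1 for W2 → (3, 0, 3)
#11, invoked 19, takes VC(#8)=(3, 0, 3) under max, adds 1 for W2 → (3, 0, 4)
target: VC(#3) = (1, 0, 0)

(1, 0, 0)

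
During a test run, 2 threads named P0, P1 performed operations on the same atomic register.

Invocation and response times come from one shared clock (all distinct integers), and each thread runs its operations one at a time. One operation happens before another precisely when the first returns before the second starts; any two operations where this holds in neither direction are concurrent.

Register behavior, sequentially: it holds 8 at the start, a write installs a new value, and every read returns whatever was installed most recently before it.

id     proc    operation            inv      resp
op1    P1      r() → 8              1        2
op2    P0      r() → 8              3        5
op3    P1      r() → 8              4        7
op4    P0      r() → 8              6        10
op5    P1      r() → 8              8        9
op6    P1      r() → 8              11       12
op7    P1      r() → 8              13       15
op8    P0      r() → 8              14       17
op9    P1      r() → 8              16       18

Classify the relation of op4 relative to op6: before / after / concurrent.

op4 spans [6,10], op6 spans [11,12]
resp(op4)=10 < inv(op6)=11

before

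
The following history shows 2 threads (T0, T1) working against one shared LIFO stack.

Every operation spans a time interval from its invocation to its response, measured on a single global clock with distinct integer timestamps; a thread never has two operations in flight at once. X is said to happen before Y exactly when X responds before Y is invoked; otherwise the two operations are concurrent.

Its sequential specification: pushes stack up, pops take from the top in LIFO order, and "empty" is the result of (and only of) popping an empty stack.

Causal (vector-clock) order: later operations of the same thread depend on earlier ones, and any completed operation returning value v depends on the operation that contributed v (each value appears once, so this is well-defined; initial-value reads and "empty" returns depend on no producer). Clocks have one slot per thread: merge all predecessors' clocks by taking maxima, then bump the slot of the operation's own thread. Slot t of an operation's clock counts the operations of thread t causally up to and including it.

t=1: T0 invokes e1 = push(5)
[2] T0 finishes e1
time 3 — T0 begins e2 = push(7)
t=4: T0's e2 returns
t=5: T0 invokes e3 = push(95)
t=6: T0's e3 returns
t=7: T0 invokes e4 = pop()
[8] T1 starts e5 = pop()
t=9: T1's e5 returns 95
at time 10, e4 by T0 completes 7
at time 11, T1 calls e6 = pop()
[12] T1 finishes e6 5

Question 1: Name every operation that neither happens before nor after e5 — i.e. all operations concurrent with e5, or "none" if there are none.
e5 runs from 8 to 9; window-overlapping ops are concurrent
e1 [1,2]: before
e2 [3,4]: before
e3 [5,6]: before
e4 [7,10]: concurrent
e6 [11,12]: after

e4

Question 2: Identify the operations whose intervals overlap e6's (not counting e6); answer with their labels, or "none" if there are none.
concurrent with e6 ([11,12]): every op whose interval crosses 11..12
e1 [1,2]: before
e2 [3,4]: before
e3 [5,6]: before
e4 [7,10]: before
e5 [8,9]: before

none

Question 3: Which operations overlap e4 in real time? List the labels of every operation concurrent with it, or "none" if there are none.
overlap test against e4 [7,10]: concurrent iff the interval meets 7..10
e1 [1,2]: before
e2 [3,4]: before
e3 [5,6]: before
e5 [8,9]: concurrent
e6 [11,12]: after

e5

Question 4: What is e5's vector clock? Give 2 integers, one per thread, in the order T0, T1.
e1 (invocation 1): nothing precedes it; T0's component alone gives (1, 0)
from VC(e1)=(1, 0), e2 (invoked 3) maxes components and bumps T0 → (2, 0)
from VC(e2)=(2, 0), e3 (invoked 5) maxes components and bumps T0 → (3, 0)
from VC(e3)=(3, 0), e5 (invoked 8) maxes components and bumps T1 → (3, 1)
from VC(e2)=(2, 0), VC(e3)=(3, 0), e4 (invoked 7) maxes components and bumps T0 → (4, 0)
from VC(e1)=(1, 0), VC(e5)=(3, 1), e6 (invoked 11) maxes components and bumps T1 → (3, 2)
target: VC(e5) = (3, 1)

(3, 1)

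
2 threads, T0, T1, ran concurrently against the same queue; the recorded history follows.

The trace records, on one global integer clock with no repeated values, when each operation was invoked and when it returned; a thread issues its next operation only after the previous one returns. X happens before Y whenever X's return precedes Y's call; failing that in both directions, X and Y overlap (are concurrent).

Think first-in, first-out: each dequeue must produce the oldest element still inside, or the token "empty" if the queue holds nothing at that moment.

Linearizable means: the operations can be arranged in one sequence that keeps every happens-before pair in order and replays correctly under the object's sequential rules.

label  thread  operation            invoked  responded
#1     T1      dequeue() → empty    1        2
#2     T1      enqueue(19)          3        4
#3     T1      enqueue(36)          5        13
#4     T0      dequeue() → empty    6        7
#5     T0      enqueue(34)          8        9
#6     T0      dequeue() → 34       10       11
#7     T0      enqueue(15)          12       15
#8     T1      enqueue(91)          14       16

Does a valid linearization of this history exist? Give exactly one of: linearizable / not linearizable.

not linearizable

the violation lands at event 7, #4's response at time 7: events 1..6 linearize, events 1..7 do not
the completed operations (3 total) allow one real-time order; the queue replay rejects it
no escape via the 1 pending operation (#3): every completion choice fails
take #1, #2, #4 (pending dropped): step 3 already fails, because #4 dequeue() → empty cannot occur there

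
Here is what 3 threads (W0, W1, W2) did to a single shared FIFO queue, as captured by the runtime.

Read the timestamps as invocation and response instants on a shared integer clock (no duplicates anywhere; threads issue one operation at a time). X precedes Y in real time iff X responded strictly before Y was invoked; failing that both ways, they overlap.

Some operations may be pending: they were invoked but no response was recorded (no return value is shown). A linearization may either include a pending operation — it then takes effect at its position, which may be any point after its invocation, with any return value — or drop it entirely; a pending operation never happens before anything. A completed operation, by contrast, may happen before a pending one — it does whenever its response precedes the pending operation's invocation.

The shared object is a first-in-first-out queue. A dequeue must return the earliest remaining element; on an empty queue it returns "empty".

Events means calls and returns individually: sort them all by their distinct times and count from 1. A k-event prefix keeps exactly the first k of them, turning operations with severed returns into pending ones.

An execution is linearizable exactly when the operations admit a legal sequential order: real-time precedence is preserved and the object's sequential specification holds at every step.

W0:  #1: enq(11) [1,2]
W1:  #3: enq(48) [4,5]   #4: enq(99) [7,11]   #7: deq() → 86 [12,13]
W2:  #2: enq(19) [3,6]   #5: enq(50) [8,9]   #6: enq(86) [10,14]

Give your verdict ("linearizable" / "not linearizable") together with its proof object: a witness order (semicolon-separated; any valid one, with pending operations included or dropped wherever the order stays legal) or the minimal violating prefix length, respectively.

prefix check: 1..12 passes, 1..13 fails once #7's time-13 response joins
real-time-consistent orders of the 6 completed operations: 4 — all fail the FIFO queue replay
include/drop combinations of the 1 pending operation (#6) were all tried; none helps
take #1, #2, #3, #4, #5, #7 (pending dropped): step 6 already fails, because #7 deq() → 86 cannot occur there
take #1, #2, #3, #5, #4, #7 (pending dropped): step 6 already fails, because #7 deq() → 86 cannot occur there

not linearizable — minimal violating prefix: 13 events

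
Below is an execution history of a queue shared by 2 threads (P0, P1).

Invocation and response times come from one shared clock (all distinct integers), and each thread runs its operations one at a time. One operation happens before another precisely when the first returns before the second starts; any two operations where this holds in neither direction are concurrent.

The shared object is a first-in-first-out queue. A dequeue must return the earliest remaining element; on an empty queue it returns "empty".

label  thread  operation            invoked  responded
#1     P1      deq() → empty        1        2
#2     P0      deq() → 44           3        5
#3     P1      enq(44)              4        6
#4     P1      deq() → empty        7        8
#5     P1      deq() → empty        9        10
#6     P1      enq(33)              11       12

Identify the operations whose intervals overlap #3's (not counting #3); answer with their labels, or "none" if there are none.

#2

concurrent with #3 ([4,6]): every op whose interval crosses 4..6
#1 [1,2]: before
#2 [3,5]: concurrent
#4 [7,8]: after
#5 [9,10]: after
#6 [11,12]: after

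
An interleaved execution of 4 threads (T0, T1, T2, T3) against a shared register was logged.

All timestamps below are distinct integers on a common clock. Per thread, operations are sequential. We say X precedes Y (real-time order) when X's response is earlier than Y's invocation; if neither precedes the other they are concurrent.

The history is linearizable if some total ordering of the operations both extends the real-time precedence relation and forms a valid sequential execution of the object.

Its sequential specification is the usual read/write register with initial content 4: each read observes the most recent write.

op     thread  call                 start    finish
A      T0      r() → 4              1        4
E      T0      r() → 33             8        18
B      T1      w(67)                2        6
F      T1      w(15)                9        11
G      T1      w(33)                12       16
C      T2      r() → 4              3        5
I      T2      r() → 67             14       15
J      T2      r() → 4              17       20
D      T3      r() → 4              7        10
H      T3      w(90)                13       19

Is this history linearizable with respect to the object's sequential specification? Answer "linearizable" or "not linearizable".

not linearizable

cut after 9 events: linearizable; cut after 10 events (D responds, time 10): not linearizable
every one of the 6 real-time-consistent orders over 4 completed register ops fails the sequential spec
include/drop combinations of the 2 pending operations (E, F) were all tried; none helps
one such order, A, B, C, D (pending dropped), breaks at step 3 where C r() → 4 is illegal
one such order, A, C, B, D (pending dropped), breaks at step 4 where D r() → 4 is illegal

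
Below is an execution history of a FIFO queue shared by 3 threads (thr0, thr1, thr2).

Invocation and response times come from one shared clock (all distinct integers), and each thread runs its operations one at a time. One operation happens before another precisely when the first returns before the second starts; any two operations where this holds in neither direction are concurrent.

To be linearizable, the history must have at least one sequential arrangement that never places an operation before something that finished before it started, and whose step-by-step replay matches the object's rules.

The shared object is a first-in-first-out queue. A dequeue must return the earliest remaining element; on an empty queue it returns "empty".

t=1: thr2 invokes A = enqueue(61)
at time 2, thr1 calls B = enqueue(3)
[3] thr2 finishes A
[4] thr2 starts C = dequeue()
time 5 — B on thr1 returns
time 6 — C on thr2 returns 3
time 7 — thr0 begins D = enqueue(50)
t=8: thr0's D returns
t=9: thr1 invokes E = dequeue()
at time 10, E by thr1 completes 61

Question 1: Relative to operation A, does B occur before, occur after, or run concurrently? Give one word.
B spans [2,5], A spans [1,3]
the intervals overlap in both directions

concurrent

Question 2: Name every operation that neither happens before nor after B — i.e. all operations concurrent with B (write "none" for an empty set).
concurrent with B ([2,5]): every op whose interval crosses 2..5
A [1,3]: concurrent
C [4,6]: concurrent
D [7,8]: after
E [9,10]: after

A, C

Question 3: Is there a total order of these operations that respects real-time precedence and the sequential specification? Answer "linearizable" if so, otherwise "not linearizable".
one valid linearization: B, A, C, D, E
1. B enqueue(3), leaving queue <3>
2. A enqueue(61), leaving queue <3,61>
3. C dequeue() → 3, leaving queue <61>
4. D enqueue(50), leaving queue <61,50>
5. E dequeue() → 61, leaving queue <50>

linearizable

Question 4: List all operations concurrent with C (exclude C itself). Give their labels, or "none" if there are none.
overlap test against C [4,6]: concurrent iff the interval meets 4..6
A [1,3]: before
B [2,5]: concurrent
D [7,8]: after
E [9,10]: after

B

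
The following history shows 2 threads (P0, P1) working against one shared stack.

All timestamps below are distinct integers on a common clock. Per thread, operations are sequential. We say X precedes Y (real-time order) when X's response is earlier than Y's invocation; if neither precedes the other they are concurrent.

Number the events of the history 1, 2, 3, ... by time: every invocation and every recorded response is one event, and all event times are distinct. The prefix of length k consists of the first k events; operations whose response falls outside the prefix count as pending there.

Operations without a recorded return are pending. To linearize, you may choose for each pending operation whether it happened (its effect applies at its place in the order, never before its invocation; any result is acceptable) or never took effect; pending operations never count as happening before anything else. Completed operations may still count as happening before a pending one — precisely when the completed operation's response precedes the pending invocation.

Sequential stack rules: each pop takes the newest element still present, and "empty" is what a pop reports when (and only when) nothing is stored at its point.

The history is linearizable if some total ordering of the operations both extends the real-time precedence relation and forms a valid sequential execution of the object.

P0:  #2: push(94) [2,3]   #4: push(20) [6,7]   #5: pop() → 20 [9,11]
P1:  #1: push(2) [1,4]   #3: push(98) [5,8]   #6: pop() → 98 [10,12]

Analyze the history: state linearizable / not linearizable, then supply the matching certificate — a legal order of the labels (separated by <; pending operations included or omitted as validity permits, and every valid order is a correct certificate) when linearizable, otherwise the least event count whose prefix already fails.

step 1: #1 push(2) — stack <2>
step 2: #2 push(94) — stack <2,94>
step 3: #3 push(98) — stack <2,94,98>
step 4: #4 push(20) — stack <2,94,98,20>
step 5: #5 pop() → 20 — stack <2,94,98>
step 6: #6 pop() → 98 — stack <2,94>

linearizable — witness: #1 < #2 < #3 < #4 < #5 < #6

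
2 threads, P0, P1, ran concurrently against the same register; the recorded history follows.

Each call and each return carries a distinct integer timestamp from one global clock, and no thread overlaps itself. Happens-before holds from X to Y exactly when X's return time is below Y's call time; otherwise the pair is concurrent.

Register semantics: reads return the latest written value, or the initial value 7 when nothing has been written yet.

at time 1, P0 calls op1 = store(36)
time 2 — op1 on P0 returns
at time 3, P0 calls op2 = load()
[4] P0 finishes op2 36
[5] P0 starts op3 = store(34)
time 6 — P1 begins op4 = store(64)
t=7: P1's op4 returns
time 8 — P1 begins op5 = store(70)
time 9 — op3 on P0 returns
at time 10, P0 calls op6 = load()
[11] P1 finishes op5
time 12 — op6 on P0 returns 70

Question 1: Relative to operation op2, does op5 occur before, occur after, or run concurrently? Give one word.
Answer: after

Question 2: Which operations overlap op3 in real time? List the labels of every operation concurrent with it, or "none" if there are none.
Answer: op4, op5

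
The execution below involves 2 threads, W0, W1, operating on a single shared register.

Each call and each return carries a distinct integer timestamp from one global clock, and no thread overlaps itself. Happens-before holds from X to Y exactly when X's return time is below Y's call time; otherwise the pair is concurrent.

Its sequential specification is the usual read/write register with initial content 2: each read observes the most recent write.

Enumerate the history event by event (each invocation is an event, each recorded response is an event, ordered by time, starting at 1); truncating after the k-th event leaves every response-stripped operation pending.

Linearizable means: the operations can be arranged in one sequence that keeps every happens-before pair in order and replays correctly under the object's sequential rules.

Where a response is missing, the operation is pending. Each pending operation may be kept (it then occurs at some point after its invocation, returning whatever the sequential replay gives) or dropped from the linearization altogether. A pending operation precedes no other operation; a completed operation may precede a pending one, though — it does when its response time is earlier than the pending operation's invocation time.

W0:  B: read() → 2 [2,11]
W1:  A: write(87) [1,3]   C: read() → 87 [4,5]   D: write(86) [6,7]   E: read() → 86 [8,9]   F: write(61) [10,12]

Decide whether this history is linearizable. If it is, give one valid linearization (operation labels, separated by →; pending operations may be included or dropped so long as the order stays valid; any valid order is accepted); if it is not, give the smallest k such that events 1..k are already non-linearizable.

linearizable — witness: B → A → C → D → E → F

step 1: B read() → 2 — value 2
step 2: A write(87) — value 87
step 3: C read() → 87 — value 87
step 4: D write(86) — value 86
step 5: E read() → 86 — value 86
step 6: F write(61) — value 61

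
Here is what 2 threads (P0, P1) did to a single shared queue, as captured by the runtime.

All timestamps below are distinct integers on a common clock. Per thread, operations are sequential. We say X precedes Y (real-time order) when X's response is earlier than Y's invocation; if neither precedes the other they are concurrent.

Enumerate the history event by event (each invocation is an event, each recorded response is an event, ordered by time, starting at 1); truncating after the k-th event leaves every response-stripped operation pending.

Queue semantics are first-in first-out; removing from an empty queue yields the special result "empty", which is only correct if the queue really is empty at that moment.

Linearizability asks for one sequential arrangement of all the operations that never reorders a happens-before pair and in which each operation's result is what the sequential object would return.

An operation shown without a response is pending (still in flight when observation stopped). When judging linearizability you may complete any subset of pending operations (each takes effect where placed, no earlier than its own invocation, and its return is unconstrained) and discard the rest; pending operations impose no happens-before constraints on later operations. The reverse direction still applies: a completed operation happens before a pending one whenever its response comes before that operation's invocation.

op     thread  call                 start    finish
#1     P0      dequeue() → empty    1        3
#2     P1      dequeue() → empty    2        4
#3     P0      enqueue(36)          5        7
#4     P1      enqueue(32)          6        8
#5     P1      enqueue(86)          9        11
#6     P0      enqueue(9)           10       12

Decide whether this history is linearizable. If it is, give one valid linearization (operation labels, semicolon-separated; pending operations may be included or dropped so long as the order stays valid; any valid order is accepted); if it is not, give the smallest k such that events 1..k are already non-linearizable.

step 1: #1 dequeue() → empty — queue <>
step 2: #2 dequeue() → empty — queue <>
step 3: #3 enqueue(36) — queue <36>
step 4: #4 enqueue(32) — queue <36,32>
step 5: #5 enqueue(86) — queue <36,32,86>
step 6: #6 enqueue(9) — queue <36,32,86,9>

linearizable — witness: #1; #2; #3; #4; #5; #6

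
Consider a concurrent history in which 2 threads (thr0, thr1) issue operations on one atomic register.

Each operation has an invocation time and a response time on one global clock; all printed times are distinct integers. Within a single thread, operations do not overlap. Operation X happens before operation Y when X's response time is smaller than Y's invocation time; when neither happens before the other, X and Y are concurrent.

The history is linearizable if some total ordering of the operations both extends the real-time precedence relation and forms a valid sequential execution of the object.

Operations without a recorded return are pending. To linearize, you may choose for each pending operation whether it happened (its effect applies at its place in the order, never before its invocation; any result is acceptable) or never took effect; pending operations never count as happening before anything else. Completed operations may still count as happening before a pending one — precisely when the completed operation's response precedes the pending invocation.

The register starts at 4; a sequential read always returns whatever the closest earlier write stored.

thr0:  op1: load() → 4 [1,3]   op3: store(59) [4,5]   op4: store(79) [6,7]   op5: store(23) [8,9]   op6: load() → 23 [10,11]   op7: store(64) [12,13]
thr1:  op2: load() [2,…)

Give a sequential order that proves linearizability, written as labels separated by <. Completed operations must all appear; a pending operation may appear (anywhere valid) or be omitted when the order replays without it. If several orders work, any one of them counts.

op1 < op2 < op3 < op4 < op5 < op6 < op7

after step 1 (op1 load() → 4): value 4
after step 2 (op2 load() (pending, included)): value 4
after step 3 (op3 store(59)): value 59
after step 4 (op4 store(79)): value 79
after step 5 (op5 store(23)): value 23
after step 6 (op6 load() → 23): value 23
after step 7 (op7 store(64)): value 64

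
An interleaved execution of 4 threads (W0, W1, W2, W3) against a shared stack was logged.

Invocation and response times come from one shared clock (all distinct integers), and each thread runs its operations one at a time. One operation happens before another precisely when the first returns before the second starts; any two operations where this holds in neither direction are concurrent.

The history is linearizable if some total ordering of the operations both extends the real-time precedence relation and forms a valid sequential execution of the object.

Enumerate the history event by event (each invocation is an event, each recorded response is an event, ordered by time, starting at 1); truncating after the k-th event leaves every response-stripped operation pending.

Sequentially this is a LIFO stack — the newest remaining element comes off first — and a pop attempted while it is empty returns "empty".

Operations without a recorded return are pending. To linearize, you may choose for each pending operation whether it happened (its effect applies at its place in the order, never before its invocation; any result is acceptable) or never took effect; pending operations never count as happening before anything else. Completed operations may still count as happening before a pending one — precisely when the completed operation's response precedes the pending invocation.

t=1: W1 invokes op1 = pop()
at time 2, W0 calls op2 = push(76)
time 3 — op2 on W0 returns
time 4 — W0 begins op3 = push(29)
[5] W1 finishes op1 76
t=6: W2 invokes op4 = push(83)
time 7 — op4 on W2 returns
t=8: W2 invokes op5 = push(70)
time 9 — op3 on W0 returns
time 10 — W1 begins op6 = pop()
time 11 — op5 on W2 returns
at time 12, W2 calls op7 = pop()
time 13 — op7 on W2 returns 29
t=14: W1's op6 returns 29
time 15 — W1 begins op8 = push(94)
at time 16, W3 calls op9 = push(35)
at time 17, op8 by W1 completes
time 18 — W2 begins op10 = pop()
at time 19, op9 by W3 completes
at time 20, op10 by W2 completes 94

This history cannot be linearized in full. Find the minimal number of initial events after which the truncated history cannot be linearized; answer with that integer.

events 1..13 are still linearizable — one witness is op2, op1, op4, op3, op5, op6, op7:
step 1: op2 push(76) — stack <76>
step 2: op1 pop() → 76 — stack <>
step 3: op4 push(83) — stack <83>
step 4: op3 push(29) — stack <83,29>
step 5: op5 push(70) — stack <83,29,70>
step 6: op6 pop() (pending, included) — stack <83,29>
step 7: op7 pop() → 29 — stack <83>
adding event 14 (op6 responds at 14) leaves no legal real-time order
one such order, op1, op2, op3, op4, op5, op6, op7, breaks at step 1 where op1 pop() → 76 is illegal
one such order, op1, op2, op3, op4, op5, op7, op6, breaks at step 1 where op1 pop() → 76 is illegal

14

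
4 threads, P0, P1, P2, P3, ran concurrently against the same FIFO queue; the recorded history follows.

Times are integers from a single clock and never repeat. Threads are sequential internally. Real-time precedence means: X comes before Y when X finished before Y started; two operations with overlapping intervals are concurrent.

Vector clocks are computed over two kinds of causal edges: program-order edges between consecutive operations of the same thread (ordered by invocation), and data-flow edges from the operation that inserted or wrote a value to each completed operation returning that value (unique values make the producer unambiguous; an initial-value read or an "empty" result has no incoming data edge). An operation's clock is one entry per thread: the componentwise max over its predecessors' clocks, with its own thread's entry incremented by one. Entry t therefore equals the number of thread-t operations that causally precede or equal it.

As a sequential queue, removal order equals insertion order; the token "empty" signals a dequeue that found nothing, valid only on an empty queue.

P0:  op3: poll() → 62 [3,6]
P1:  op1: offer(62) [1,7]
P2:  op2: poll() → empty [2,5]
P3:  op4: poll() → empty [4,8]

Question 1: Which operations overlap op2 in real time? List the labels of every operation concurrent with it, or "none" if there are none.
op1, op3, op4

op2 spans [2,5]: anything still running between times 2 and 5 counts as concurrent
op1 [1,7]: concurrent
op3 [3,6]: concurrent
op4 [4,8]: concurrent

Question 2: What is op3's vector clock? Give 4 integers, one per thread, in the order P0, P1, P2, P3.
(1, 1, 0, 0)

op4 (invocation 4): nothing precedes it; P3's component alone gives (0, 0, 0, 1)
op2 (invocation 2): nothing precedes it; P2's component alone gives (0, 0, 1, 0)
op1 (invocation 1): nothing precedes it; P1's component alone gives (0, 1, 0, 0)
merge at op3 (invoked 3): VC(op1)=(0, 1, 0, 0), own-thread bump on P0 → (1, 1, 0, 0)
target: VC(op3) = (1, 1, 0, 0)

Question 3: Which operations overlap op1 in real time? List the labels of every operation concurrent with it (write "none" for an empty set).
op2, op3, op4

concurrent with op1 ([1,7]): every op whose interval crosses 1..7
op2 [2,5]: concurrent
op3 [3,6]: concurrent
op4 [4,8]: concurrent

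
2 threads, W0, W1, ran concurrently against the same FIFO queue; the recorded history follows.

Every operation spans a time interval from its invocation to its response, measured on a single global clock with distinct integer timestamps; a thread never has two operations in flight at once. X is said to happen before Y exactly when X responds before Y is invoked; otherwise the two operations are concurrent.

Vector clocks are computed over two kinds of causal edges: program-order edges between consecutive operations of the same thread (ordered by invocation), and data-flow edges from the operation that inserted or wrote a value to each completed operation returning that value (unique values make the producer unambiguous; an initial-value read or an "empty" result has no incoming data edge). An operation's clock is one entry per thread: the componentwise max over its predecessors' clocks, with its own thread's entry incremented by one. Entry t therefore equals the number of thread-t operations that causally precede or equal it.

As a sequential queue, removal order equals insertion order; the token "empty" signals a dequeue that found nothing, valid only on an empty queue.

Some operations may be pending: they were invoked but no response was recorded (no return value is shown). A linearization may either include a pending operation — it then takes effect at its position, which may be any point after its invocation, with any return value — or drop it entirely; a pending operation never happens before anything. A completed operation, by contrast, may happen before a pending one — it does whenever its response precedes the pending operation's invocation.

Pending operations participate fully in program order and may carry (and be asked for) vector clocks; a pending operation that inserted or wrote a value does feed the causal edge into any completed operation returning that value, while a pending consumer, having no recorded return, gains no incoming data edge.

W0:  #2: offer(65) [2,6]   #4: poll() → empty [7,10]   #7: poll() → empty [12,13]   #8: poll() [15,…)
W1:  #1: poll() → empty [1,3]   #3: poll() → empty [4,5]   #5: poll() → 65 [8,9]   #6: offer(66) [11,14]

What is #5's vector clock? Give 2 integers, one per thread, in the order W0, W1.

#1, invoked 1, has no incoming edges; only W1's bump applies → (0, 1)
#2, invoked 2, has no incoming edges; only W0's bump applies → (1, 0)
#3 (invocation 4): componentwise max over VC(#1)=(0, 1), +1 at W1, giving (0, 2)
#4 (invocation 7): componentwise max over VC(#2)=(1, 0), +1 at W0, giving (2, 0)
#7 (invocation 12): componentwise max over VC(#4)=(2, 0), +1 at W0, giving (3, 0)
#5 (invocation 8): componentwise max over VC(#2)=(1, 0), VC(#3)=(0, 2), +1 at W1, giving (1, 3)
#8 (invocation 15): componentwise max over VC(#7)=(3, 0), +1 at W0, giving (4, 0)
#6 (invocation 11): componentwise max over VC(#5)=(1, 3), +1 at W1, giving (1, 4)
target: VC(#5) = (1, 3)

(1, 3)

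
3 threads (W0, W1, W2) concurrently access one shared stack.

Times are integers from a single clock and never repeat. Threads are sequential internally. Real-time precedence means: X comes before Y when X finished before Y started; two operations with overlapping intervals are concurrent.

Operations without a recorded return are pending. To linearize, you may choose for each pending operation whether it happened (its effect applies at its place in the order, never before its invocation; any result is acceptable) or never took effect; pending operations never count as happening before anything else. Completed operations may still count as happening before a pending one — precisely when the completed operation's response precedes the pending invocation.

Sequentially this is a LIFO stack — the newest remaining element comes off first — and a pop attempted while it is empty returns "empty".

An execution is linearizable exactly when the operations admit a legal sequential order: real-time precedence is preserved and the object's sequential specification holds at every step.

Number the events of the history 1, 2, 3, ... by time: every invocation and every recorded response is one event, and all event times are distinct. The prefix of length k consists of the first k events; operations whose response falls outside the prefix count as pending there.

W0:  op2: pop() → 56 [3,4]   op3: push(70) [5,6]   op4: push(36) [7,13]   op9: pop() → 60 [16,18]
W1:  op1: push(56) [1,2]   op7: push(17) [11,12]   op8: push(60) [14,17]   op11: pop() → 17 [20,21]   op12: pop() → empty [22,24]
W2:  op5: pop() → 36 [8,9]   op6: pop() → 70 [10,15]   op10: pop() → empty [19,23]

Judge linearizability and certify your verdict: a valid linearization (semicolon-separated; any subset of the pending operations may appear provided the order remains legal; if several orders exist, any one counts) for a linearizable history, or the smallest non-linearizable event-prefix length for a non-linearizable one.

linearizable — witness: op1; op2; op3; op4; op5; op6; op7; op8; op9; op11; op10; op12

1. op1 push(56), leaving stack <56>
2. op2 pop() → 56, leaving stack <>
3. op3 push(70), leaving stack <70>
4. op4 push(36), leaving stack <70,36>
5. op5 pop() → 36, leaving stack <70>
6. op6 pop() → 70, leaving stack <>
7. op7 push(17), leaving stack <17>
8. op8 push(60), leaving stack <17,60>
9. op9 pop() → 60, leaving stack <17>
10. op11 pop() → 17, leaving stack <>
11. op10 pop() → empty, leaving stack <>
12. op12 pop() → empty, leaving stack <>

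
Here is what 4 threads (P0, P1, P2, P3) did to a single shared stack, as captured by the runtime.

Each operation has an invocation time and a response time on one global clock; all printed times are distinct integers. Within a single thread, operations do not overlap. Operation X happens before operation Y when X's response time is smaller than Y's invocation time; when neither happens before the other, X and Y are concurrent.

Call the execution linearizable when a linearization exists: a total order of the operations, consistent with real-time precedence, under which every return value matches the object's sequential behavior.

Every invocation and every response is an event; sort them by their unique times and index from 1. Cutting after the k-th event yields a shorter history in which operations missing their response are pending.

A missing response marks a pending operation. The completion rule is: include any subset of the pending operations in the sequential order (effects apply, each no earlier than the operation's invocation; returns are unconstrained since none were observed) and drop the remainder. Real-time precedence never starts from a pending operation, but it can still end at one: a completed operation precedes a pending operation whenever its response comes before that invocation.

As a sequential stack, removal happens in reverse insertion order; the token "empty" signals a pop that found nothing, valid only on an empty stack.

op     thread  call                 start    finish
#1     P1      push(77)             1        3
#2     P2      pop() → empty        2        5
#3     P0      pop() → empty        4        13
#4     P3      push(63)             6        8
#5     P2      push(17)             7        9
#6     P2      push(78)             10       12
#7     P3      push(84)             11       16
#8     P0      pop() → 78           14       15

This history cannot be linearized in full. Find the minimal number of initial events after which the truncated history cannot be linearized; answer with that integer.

events 1..12 are linearizable; a witness order is #1, #3, #2, #4, #5, #6:
after step 1 (#1 push(77)): stack <77>
after step 2 (#3 pop() (pending, included)): stack <>
after step 3 (#2 pop() → empty): stack <>
after step 4 (#4 push(63)): stack <63>
after step 5 (#5 push(17)): stack <63,17>
after step 6 (#6 push(78)): stack <63,17,78>
once event 13 joins (#3's response, time 13), exhaustive search finds no witness
including or dropping the 1 pending operation (#7) in any combination fails
e.g. #1, #2, #3, #4, #5, #6 (pending dropped): illegal at step 2, since #2 pop() → empty cannot apply there
e.g. #1, #2, #3, #5, #4, #6 (pending dropped): illegal at step 2, since #2 pop() → empty cannot apply there

13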